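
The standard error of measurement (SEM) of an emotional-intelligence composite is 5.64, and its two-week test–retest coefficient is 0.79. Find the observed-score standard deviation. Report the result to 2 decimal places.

σ = SEM·(1 − r)^(−1/2) ≈ 5.64*2.18218 ≈ 12.30749

12.31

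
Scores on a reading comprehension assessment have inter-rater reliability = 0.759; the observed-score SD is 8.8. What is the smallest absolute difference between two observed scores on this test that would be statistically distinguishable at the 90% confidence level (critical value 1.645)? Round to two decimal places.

The standard error of measurement is 8.800*√(1 − 0.759) ≃ 8.800*0.491 ≃ 4.320.
Standard error of the difference = 4.320·√2 ≃ 6.110
Minimum reliable difference = 1.645 * SE_diff ≃ 1.645 * 6.110 ≃ 10.050

10.05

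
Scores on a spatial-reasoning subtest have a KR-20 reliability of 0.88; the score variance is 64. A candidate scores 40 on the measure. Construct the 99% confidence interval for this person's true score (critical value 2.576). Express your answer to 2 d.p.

σ = 64^(1/2) = 8.000
SEM = 8.000×√(1 − 0.880) ≈ 2.771
2.576 × SEM ≈ 7.139
99% CI: 40 ± 7.139 = [32.861, 47.139]

[32.86, 47.14]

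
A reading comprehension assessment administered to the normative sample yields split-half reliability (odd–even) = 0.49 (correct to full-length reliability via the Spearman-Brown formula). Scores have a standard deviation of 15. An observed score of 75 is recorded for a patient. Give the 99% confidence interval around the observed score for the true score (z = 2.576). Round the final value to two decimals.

[52.39, 97.61]

r_full = 2·0.49 / (1 + 0.49) ≈ 0.65772
SEM = 15.00000 × √(1 − 0.65772) = 15.00000 × √0.34228 ≈ 15.00000 × 0.58505 ≈ 8.77573
2.576 × SEM ≈ 22.60628
CI = 75 ± 22.60628 → [52.39372, 97.60628]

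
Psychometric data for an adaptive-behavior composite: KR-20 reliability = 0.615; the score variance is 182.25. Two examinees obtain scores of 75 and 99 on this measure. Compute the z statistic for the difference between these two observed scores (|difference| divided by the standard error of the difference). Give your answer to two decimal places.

2.03

SD = √182.25 = 13.500
SEM = 13.500×√(1 − 0.615) ≈ 8.377
SE_diff = SEM × √2 ≈ 8.377 × 1.414 ≈ 11.846
z = 24 / 11.846 ≈ 2.026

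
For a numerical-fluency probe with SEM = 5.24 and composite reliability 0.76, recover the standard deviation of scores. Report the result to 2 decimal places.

SD = SEM / √(1 − r) = 5.24 / √0.2400 ≈ 5.24 / 0.4899 ≈ 10.6961

10.70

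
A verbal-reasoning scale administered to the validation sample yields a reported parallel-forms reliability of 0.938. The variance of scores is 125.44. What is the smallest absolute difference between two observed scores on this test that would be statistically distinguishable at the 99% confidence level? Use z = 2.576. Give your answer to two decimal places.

10.16

SD = √125.44 = 11.200
SEM = 11.200 × √(1 − 0.938) = 11.200 × √0.062 ≈ 11.200 × 0.249 ≈ 2.789
SE_diff = SEM × √2 ≈ 2.789 × 1.414 ≈ 3.944
Smallest detectable difference = 2.576×3.944 ≈ 10.160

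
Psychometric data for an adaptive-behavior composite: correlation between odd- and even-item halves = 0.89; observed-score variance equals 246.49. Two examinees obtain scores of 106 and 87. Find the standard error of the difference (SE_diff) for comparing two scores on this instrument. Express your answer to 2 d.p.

5.36

σ = 246.49^(1/2) = 15.70000
Spearman-Brown: r = 2(0.89) / (1 + 0.89) = 1.78000 / 1.89000 ≃ 0.94180
SEM = 15.70000*√(1 − 0.94180) ≃ 3.78761
SE_diff = √2 * SEM ≃ 5.35649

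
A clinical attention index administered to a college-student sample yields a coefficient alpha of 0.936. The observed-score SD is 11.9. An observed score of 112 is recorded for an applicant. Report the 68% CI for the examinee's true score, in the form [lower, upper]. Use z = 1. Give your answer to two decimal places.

The standard error of measurement is 11.900·√(1 − 0.936) ≈ 11.900·0.253 ≈ 3.010.
Half-width = 1·3.010 ≈ 3.010
68% CI: 112 ± 3.010 = [108.990, 115.010]

[108.99, 115.01]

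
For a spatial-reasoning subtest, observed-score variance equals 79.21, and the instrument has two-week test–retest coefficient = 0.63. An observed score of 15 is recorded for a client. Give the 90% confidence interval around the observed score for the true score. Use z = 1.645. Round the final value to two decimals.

[6.09, 23.91]

σ = 79.21^(1/2) = 8.90000
SEM = 8.90000 × √(1 − 0.63000) = 8.90000 × √0.37000 ≈ 8.90000 × 0.60828 ≈ 5.41366
Margin = 1.645 × 5.41366 ≈ 8.90547
CI = 15 ± 8.90547 → [6.09453, 23.90547]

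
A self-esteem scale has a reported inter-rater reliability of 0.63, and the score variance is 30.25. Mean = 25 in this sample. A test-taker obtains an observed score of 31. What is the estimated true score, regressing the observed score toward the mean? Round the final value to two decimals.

T̂ = r·X + (1 − r)·M = 0.630*31 + 0.370*25 = 19.530 + 9.250 ≈ 28.780

28.78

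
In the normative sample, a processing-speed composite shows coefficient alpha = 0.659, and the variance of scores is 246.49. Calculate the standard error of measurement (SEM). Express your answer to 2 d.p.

9.17

SD = √246.49 = 15.70000
SEM = 15.70000·√(1 − 0.65900) ≈ 9.16805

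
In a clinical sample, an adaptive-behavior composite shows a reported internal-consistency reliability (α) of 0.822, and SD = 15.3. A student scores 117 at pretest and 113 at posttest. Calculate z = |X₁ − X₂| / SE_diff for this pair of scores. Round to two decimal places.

The standard error of measurement is 15.3000·√(1 − 0.8220) ≈ 15.3000·0.4219 ≈ 6.4551.
SE_diff = SEM · √2 ≈ 6.4551 · 1.4142 ≈ 9.1289
z = |117 − 113| / 9.1289 = 4 / 9.1289 ≈ 0.4382

0.44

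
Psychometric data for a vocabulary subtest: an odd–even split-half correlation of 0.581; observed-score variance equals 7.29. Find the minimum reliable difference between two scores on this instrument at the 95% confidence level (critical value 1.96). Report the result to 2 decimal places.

3.85

σ = 7.29^(1/2) = 2.7000
Full-length reliability (Spearman-Brown) = 2(0.581)/(1+0.581) ≈ 0.7350
The standard error of measurement is 2.7000·√(1 − 0.7350) ≈ 2.7000·0.5148 ≈ 1.3900.
Standard error of the difference = 1.3900·√2 ≈ 1.9657
Smallest detectable difference = 1.96·1.9657 ≈ 3.8528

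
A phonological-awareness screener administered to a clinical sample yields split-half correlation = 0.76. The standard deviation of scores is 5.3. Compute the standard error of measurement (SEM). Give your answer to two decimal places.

1.96

r_full = 2·0.76 / (1 + 0.76) ≈ 0.8636
SEM = 5.3000*√(1 − 0.8636) ≈ 1.9572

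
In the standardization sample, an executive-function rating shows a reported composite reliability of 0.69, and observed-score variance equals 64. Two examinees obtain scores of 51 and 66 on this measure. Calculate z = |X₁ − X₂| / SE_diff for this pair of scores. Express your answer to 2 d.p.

2.38

σ = 64^(1/2) = 8.000
SEM = 8.000×√(1 − 0.690) ≃ 4.454
SE_diff = SEM × √2 ≃ 4.454 × 1.414 ≃ 6.299
z = |51 − 66| / 6.299 = 15 / 6.299 ≃ 2.381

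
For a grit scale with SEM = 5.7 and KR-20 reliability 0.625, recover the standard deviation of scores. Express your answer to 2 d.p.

9.31

σ = SEM·(1 − r)^(−1/2) ≈ 5.7*1.633 ≈ 9.308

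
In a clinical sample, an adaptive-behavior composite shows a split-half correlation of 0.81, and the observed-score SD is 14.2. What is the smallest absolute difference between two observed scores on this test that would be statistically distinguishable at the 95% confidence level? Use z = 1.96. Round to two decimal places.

12.75

Spearman-Brown: r = 2(0.81) / (1 + 0.81) = 1.620 / 1.810 ≈ 0.895
SEM = 14.200 × √(1 − 0.895) = 14.200 × √0.105 ≈ 14.200 × 0.324 ≈ 4.601
SE_diff = √2 × SEM ≈ 6.506
Smallest detectable difference = 1.96×6.506 ≈ 12.753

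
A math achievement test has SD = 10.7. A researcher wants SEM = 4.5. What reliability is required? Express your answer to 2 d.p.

0.82

r = 1 − (4.50000/10.7)² ≈ 1 − 0.17687 ≈ 0.82313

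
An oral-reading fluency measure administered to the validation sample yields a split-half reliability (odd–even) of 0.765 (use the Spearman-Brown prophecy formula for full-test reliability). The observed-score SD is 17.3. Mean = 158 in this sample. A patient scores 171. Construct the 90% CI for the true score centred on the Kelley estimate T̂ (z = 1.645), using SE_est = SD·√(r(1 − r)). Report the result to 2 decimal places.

r_full = 2·0.765 / (1 + 0.765) ≈ 0.8669
Estimated true score = 0.8669·171 + (1 − 0.8669)·158 ≈ 169.2691
SE_est = SD · √(r(1 − r)) = 17.3000 · √0.1154 ≈ 17.3000 · 0.3397 ≈ 5.8773
90% CI: 169.2691 ± 9.6682 ≈ (159.6009, 178.9374)

[159.60, 178.94]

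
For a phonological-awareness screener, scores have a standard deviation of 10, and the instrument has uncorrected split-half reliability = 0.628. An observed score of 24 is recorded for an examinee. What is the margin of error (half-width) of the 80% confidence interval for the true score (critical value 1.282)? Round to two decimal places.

6.13

Full-length reliability (Spearman-Brown) = 2(0.628)/(1+0.628) ≈ 0.7715
SEM = 10.0000 · √(1 − 0.7715) = 10.0000 · √0.2285 ≈ 10.0000 · 0.4780 ≈ 4.7802
1.282 · SEM ≈ 6.1282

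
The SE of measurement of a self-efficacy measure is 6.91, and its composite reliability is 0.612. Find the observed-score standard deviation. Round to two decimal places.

SD = SEM / √(1 − r) = 6.91 / √0.388 ≈ 6.91 / 0.623 ≈ 11.093

11.09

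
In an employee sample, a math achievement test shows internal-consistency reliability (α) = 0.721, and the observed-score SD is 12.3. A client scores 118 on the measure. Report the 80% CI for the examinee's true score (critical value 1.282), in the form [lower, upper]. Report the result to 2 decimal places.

[109.67, 126.33]

SEM = 12.3000 × √(1 − 0.7210) = 12.3000 × √0.2790 ≈ 12.3000 × 0.5282 ≈ 6.4969
Half-width = 1.282×6.4969 ≈ 8.3290
CI = 118 ± 8.3290 → [109.6710, 126.3290]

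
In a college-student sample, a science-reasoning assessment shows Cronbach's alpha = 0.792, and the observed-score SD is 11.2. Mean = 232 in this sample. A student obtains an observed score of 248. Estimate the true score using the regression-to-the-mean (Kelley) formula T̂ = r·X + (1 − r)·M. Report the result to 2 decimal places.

T̂ = 0.7920(248) + 0.2080(232) ≈ 244.6720

244.67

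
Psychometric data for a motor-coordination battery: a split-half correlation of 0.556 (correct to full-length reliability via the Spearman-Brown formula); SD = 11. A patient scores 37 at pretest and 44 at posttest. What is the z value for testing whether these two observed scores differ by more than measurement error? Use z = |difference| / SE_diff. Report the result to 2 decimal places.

Full-length reliability (Spearman-Brown) = 2(0.556)/(1+0.556) ≈ 0.71465
SEM = 11.00000 · √(1 − 0.71465) = 11.00000 · √0.28535 ≈ 11.00000 · 0.53418 ≈ 5.87597
SE_diff = SEM · √2 ≈ 5.87597 · 1.41421 ≈ 8.30987
z = 7 / 8.30987 ≈ 0.84237

0.84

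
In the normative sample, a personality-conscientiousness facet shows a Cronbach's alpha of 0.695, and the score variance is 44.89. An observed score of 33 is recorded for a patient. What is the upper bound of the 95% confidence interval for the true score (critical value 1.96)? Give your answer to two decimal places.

40.25

σ = 44.89^(1/2) = 6.7000
SEM = 6.7000*√(1 − 0.6950) ≈ 3.7002
Margin = 1.96 * 3.7002 ≈ 7.2524
Upper bound: 33 + 7.2524 = 40.2524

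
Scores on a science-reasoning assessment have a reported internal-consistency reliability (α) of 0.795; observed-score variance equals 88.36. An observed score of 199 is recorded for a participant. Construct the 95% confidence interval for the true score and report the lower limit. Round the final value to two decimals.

190.66

SD = √88.36 ≈ 9.400
SEM = 9.400 · √(1 − 0.795) = 9.400 · √0.205 ≈ 9.400 · 0.453 ≈ 4.256
Margin = 1.96 · 4.256 ≈ 8.342
Lower bound: 199 − 8.342 = 190.658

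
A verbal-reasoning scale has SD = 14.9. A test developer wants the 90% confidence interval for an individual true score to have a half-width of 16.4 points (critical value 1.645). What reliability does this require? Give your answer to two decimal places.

Required SEM = 16.4 / 1.645 ≈ 9.970
Required reliability = 1 − (SEM/SD)² = 1 − 0.448 ≈ 0.552

0.55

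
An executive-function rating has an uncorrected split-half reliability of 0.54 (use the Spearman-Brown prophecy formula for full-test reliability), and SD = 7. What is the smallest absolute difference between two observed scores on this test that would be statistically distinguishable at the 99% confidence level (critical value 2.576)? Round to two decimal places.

Spearman-Brown: r = 2(0.54) / (1 + 0.54) = 1.0800 / 1.5400 ≈ 0.7013
The standard error of measurement is 7.0000×√(1 − 0.7013) ≈ 7.0000×0.5465 ≈ 3.8258.
SE_diff = √2 × SEM ≈ 5.4104
Smallest detectable difference = 2.576×5.4104 ≈ 13.9373

13.94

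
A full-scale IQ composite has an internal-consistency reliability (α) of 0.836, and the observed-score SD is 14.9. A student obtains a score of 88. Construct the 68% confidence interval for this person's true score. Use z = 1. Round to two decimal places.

The standard error of measurement is 14.900*√(1 − 0.836) ≈ 14.900*0.405 ≈ 6.034.
Half-width = 1*6.034 ≈ 6.034
68% CI: 88 ± 6.034 = [81.966, 94.034]

[81.97, 94.03]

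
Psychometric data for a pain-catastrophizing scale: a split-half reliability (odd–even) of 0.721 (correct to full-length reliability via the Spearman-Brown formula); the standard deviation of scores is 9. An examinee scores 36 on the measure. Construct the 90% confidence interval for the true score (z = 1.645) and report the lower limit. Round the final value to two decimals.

Full-length reliability (Spearman-Brown) = 2(0.721)/(1+0.721) ≃ 0.83788
The standard error of measurement is 9.00000×√(1 − 0.83788) ≃ 9.00000×0.40264 ≃ 3.62372.
1.645 × SEM ≃ 5.96101
Lower bound: 36 − 5.96101 = 30.03899

30.04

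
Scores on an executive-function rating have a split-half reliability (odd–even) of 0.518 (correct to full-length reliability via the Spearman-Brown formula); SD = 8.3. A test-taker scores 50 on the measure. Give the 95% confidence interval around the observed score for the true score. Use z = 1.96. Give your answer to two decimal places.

Spearman-Brown: r = 2(0.518) / (1 + 0.518) = 1.036 / 1.518 ≃ 0.682
The standard error of measurement is 8.300·√(1 − 0.682) ≃ 8.300·0.563 ≃ 4.677.
1.96 · SEM ≃ 9.167
CI = 50 ± 9.167 → [40.833, 59.167]

[40.83, 59.17]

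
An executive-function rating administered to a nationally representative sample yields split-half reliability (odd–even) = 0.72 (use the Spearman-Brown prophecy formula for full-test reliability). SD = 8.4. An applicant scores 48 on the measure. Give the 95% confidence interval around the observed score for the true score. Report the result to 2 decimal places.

r_full = 2·0.72 / (1 + 0.72) ≈ 0.837
SEM = 8.400 · √(1 − 0.837) = 8.400 · √0.163 ≈ 8.400 · 0.403 ≈ 3.389
Margin = 1.96 · 3.389 ≈ 6.643
95% CI: 48 ± 6.643 = [41.357, 54.643]

[41.36, 54.64]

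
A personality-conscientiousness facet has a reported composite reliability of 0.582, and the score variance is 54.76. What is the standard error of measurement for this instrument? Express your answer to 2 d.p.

SD = √54.76 = 7.400
SEM = 7.400 * √(1 − 0.582) = 7.400 * √0.418 ≈ 7.400 * 0.647 ≈ 4.784

4.78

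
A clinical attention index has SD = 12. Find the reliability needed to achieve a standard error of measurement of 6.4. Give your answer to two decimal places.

0.72

Required reliability = 1 − (SEM/SD)² = 1 − 0.28444 ≈ 0.71556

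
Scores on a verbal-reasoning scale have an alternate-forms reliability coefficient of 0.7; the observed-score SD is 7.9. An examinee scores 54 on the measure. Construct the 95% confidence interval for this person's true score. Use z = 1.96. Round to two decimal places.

SEM = 7.9000 * √(1 − 0.7000) = 7.9000 * √0.3000 ≈ 7.9000 * 0.5477 ≈ 4.3270
1.96 * SEM ≈ 8.4809
95% CI: 54 ± 8.4809 = [45.5191, 62.4809]

[45.52, 62.48]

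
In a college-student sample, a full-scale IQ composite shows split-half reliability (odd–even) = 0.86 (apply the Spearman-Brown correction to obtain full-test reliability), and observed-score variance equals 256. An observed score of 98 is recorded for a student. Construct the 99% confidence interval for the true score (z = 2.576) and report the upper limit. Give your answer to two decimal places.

SD = √256 = 16.0000
Full-length reliability (Spearman-Brown) = 2(0.86)/(1+0.86) ≈ 0.9247
The standard error of measurement is 16.0000*√(1 − 0.9247) ≈ 16.0000*0.2744 ≈ 4.3896.
Half-width = 2.576*4.3896 ≈ 11.3077
Upper bound: 98 + 11.3077 = 109.3077

109.31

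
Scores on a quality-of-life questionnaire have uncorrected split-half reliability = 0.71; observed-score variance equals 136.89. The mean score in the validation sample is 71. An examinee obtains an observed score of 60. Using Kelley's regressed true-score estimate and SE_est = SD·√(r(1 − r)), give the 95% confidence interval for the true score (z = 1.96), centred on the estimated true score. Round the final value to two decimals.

[53.26, 70.47]

SD = √136.89 ≈ 11.70000
Full-length reliability (Spearman-Brown) = 2(0.71)/(1+0.71) ≈ 0.83041
Estimated true score = 0.83041*60 + (1 − 0.83041)*71 ≈ 61.86550
SE_est = 11.70000·√[r(1 − r)] ≈ 4.39069
95% CI: 61.86550 ± 8.60576 ≈ (53.25974, 70.47125)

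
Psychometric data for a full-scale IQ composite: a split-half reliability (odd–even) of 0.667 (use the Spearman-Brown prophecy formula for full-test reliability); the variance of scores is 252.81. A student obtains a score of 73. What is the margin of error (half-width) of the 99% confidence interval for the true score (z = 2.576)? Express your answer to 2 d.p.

SD = √252.81 = 15.9000
r_full = 2·0.667 / (1 + 0.667) ≈ 0.8002
SEM = 15.9000·√(1 − 0.8002) ≈ 7.1064
Half-width = 2.576·7.1064 ≈ 18.3062

18.31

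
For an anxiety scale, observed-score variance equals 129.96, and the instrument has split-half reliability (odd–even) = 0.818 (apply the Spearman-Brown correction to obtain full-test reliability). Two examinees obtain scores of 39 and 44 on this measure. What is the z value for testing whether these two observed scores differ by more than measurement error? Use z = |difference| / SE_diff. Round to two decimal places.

SD = √129.96 ≈ 11.4000
Spearman-Brown: r = 2(0.818) / (1 + 0.818) = 1.6360 / 1.8180 ≈ 0.8999
SEM = 11.4000 * √(1 − 0.8999) = 11.4000 * √0.1001 ≈ 11.4000 * 0.3164 ≈ 3.6070
SE_diff = SEM * √2 ≈ 3.6070 * 1.4142 ≈ 5.1010
z = |39 − 44| / 5.1010 = 5 / 5.1010 ≈ 0.9802

0.98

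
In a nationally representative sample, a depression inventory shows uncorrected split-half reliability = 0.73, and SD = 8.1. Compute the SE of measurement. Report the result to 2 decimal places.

3.20

r_full = 2·0.73 / (1 + 0.73) ≈ 0.8439
SEM = 8.1000×√(1 − 0.8439) ≈ 3.2000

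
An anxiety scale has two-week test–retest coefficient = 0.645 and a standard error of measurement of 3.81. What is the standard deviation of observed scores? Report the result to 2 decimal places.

σ = SEM·(1 − r)^(−1/2) ≈ 3.81·1.6784 ≈ 6.3946

6.39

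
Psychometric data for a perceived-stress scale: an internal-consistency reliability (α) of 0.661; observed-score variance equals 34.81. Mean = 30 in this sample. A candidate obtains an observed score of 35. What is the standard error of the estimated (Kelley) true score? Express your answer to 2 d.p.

SD = √34.81 ≃ 5.900
SE_est = SD * √(r(1 − r)) = 5.900 * √0.224 ≃ 5.900 * 0.473 ≃ 2.793

2.79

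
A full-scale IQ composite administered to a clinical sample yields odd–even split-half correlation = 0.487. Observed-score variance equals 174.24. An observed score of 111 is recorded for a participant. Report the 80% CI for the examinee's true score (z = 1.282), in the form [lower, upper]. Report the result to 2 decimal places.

[101.06, 120.94]

σ = 174.24^(1/2) = 13.200
Spearman-Brown: r = 2(0.487) / (1 + 0.487) = 0.974 / 1.487 ≈ 0.655
The standard error of measurement is 13.200×√(1 − 0.655) ≈ 13.200×0.587 ≈ 7.753.
Margin = 1.282 × 7.753 ≈ 9.940
Interval: (101.060, 120.940)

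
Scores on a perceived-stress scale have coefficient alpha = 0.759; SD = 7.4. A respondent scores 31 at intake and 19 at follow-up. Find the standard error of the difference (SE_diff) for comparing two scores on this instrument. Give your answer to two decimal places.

5.14

The standard error of measurement is 7.4000·√(1 − 0.7590) ≈ 7.4000·0.4909 ≈ 3.6328.
SE_diff = √2 · SEM ≈ 5.1375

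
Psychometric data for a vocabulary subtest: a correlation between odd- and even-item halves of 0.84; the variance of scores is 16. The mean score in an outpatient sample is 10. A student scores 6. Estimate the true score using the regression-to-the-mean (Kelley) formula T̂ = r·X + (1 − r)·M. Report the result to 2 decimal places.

Full-length reliability (Spearman-Brown) = 2(0.84)/(1+0.84) ≈ 0.913
Estimated true score = 0.913×6 + (1 − 0.913)×10 ≈ 6.348

6.35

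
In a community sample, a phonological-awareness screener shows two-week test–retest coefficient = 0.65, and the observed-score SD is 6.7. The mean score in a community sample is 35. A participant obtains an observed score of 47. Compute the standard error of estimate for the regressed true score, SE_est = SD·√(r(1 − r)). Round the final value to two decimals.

3.20

SE_est = SD × √(r(1 − r)) = 6.7000 × √0.2275 ≃ 6.7000 × 0.4770 ≃ 3.1957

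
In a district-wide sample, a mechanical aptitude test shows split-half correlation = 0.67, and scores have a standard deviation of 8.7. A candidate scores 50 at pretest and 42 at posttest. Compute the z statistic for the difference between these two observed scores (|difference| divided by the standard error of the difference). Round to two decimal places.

Spearman-Brown: r = 2(0.67) / (1 + 0.67) = 1.340 / 1.670 ≈ 0.802
SEM = 8.700 × √(1 − 0.802) = 8.700 × √0.198 ≈ 8.700 × 0.445 ≈ 3.867
SE_diff = SEM × √2 ≈ 3.867 × 1.414 ≈ 5.469
z = |50 − 42| / 5.469 = 8 / 5.469 ≈ 1.463

1.46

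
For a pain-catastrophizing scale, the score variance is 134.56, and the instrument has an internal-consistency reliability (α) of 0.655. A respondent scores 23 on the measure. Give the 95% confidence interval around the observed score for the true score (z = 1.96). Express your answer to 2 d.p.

[9.65, 36.35]

σ = 134.56^(1/2) = 11.600
SEM = 11.600·√(1 − 0.655) ≈ 6.813
1.96 · SEM ≈ 13.354
CI = 23 ± 13.354 → [9.646, 36.354]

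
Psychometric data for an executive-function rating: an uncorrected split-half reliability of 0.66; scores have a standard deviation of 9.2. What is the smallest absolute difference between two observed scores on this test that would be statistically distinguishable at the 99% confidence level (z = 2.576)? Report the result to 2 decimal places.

Spearman-Brown: r = 2(0.66) / (1 + 0.66) = 1.320 / 1.660 ≈ 0.795
SEM = 9.200 × √(1 − 0.795) = 9.200 × √0.205 ≈ 9.200 × 0.453 ≈ 4.164
SE_diff = √2 × SEM ≈ 5.888
Smallest detectable difference = 2.576×5.888 ≈ 15.168

15.17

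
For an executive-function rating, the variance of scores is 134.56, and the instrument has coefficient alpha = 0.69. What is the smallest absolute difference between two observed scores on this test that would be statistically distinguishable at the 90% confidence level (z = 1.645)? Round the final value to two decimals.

15.03

SD = √134.56 ≃ 11.60000
SEM = 11.60000 × √(1 − 0.69000) = 11.60000 × √0.31000 ≃ 11.60000 × 0.55678 ≃ 6.45861
SE_diff = SEM × √2 ≃ 6.45861 × 1.41421 ≃ 9.13385
Minimum reliable difference = 1.645 × SE_diff ≃ 1.645 × 9.13385 ≃ 15.02518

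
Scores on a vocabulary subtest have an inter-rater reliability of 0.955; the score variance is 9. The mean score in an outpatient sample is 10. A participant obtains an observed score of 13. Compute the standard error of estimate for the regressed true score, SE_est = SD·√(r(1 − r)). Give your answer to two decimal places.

0.62

SD = √9 ≈ 3.00000
SE_est = 3.00000·√[r(1 − r)] ≈ 0.62191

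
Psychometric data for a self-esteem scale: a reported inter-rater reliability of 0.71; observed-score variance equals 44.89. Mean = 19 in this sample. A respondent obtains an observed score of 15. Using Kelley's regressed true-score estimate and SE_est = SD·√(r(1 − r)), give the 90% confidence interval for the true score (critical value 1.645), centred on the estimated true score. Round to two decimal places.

SD = √44.89 ≈ 6.700
T̂ = r·X + (1 − r)·M = 0.710×15 + 0.290×19 = 10.650 + 5.510 ≈ 16.160
SE_est = 6.700·√[r(1 − r)] ≈ 3.040
90% CI: 16.160 ± 5.001 ≈ (11.159, 21.161)

[11.16, 21.16]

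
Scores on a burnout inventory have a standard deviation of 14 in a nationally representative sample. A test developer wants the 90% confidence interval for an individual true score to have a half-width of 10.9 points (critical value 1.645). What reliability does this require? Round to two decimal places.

0.78

SEM needed = half-width / z = 10.9/1.645 ≈ 6.6261
r = 1 − (6.6261/14)² ≈ 1 − 0.2240 ≈ 0.7760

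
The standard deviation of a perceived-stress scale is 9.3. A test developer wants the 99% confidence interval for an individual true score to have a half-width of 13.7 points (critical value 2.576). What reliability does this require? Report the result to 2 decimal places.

0.67

Required SEM = 13.7 / 2.576 ≈ 5.3183
r = 1 − (SEM / SD)² = 1 − (5.3183 / 9.3)² ≈ 1 − 0.3270 ≈ 0.6730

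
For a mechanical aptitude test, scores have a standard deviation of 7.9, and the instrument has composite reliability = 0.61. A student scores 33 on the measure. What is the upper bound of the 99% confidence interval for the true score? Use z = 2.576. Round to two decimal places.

SEM = 7.900 * √(1 − 0.610) = 7.900 * √0.390 ≈ 7.900 * 0.624 ≈ 4.934
Margin = 2.576 * 4.934 ≈ 12.709
Upper limit = 33 + 12.709 ≈ 45.709

45.71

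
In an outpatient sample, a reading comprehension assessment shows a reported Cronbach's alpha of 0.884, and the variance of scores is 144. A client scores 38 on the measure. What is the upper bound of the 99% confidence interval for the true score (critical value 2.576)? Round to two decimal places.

SD = √144 = 12.0000
SEM = 12.0000 × √(1 − 0.8840) = 12.0000 × √0.1160 ≈ 12.0000 × 0.3406 ≈ 4.0871
Half-width = 2.576×4.0871 ≈ 10.5282
Upper bound: 38 + 10.5282 = 48.5282

48.53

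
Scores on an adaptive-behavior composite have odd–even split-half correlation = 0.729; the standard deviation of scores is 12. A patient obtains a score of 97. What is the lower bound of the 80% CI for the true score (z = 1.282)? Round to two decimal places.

Full-length reliability (Spearman-Brown) = 2(0.729)/(1+0.729) ≈ 0.8433
SEM = 12.0000 * √(1 − 0.8433) = 12.0000 * √0.1567 ≈ 12.0000 * 0.3959 ≈ 4.7508
Half-width = 1.282*4.7508 ≈ 6.0905
Lower limit = 97 − 6.0905 ≈ 90.9095

90.91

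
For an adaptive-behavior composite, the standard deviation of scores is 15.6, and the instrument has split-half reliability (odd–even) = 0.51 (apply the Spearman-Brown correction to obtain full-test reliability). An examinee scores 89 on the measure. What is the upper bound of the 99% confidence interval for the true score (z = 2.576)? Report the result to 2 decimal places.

Full-length reliability (Spearman-Brown) = 2(0.51)/(1+0.51) ≈ 0.675
SEM = 15.600 * √(1 − 0.675) = 15.600 * √0.325 ≈ 15.600 * 0.570 ≈ 8.887
Half-width = 2.576*8.887 ≈ 22.892
Upper limit = 89 + 22.892 ≈ 111.892

111.89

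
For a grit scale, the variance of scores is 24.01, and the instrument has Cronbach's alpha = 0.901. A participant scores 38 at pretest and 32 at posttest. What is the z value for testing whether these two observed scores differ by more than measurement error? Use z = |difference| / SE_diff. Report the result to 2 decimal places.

2.75

σ = 24.01^(1/2) = 4.900
SEM = 4.900 * √(1 − 0.901) = 4.900 * √0.099 ≈ 4.900 * 0.315 ≈ 1.542
SE_diff = SEM * √2 ≈ 1.542 * 1.414 ≈ 2.180
z = 6 / 2.180 ≈ 2.752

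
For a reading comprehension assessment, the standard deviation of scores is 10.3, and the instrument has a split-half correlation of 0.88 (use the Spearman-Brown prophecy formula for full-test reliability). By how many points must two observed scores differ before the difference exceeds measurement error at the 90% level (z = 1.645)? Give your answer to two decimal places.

r_full = 2·0.88 / (1 + 0.88) ≈ 0.93617
The standard error of measurement is 10.30000×√(1 − 0.93617) ≈ 10.30000×0.25265 ≈ 2.60225.
Standard error of the difference = 2.60225·√2 ≈ 3.68014
Minimum reliable difference = 1.645 × SE_diff ≈ 1.645 × 3.68014 ≈ 6.05382

6.05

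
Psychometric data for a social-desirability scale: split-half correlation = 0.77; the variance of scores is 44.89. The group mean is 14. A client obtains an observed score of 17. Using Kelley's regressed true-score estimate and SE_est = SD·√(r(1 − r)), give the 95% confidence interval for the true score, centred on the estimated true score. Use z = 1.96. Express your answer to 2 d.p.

[12.19, 21.03]

SD = √44.89 = 6.70000
Full-length reliability (Spearman-Brown) = 2(0.77)/(1+0.77) ≈ 0.87006
T̂ = r·X + (1 − r)·M = 0.87006*17 + 0.12994*14 ≈ 14.79096 + 1.81921 ≈ 16.61017
SE_est = 6.70000*√(0.87006*0.12994) ≈ 2.25282
CI = 16.61017 ± 1.96 * 2.25282 → [12.19465, 21.02569]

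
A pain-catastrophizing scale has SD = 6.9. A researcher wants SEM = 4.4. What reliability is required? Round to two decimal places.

r = 1 − (4.4000/6.9)² ≈ 1 − 0.4066 ≈ 0.5934

0.59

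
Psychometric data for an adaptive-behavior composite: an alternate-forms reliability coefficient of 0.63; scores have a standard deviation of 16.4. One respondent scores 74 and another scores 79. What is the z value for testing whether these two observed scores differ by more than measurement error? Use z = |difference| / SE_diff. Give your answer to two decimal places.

0.35

The standard error of measurement is 16.4000*√(1 − 0.6300) ≈ 16.4000*0.6083 ≈ 9.9757.
SE_diff = SEM * √2 ≈ 9.9757 * 1.4142 ≈ 14.1078
z = |74 − 79| / 14.1078 = 5 / 14.1078 ≈ 0.3544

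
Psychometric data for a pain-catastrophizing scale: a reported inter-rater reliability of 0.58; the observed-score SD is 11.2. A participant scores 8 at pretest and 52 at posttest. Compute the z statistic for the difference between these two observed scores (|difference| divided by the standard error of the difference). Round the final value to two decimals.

4.29

SEM = 11.2000 * √(1 − 0.5800) = 11.2000 * √0.4200 ≈ 11.2000 * 0.6481 ≈ 7.2584
SE_diff = SEM * √2 ≈ 7.2584 * 1.4142 ≈ 10.2650
z = 44 / 10.2650 ≈ 4.2864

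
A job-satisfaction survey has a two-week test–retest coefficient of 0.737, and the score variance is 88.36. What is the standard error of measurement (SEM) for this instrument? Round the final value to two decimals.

SD = √88.36 = 9.40000
The standard error of measurement is 9.40000*√(1 − 0.73700) ≈ 9.40000*0.51284 ≈ 4.82065.

4.82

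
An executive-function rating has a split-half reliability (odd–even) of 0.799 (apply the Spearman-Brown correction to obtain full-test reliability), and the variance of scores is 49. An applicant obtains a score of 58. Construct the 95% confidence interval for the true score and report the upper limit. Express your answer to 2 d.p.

SD = √49 = 7.00000
r_full = 2·0.799 / (1 + 0.799) ≃ 0.88827
SEM = 7.00000 · √(1 − 0.88827) = 7.00000 · √0.11173 ≃ 7.00000 · 0.33426 ≃ 2.33981
Margin = 1.96 · 2.33981 ≃ 4.58603
Upper bound: 58 + 4.58603 = 62.58603

62.59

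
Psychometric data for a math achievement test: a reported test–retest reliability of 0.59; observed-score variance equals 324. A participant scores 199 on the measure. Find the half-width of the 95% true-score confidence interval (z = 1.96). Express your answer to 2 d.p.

SD = √324 ≃ 18.000
SEM = 18.000 * √(1 − 0.590) = 18.000 * √0.410 ≃ 18.000 * 0.640 ≃ 11.526
Margin = 1.96 * 11.526 ≃ 22.590

22.59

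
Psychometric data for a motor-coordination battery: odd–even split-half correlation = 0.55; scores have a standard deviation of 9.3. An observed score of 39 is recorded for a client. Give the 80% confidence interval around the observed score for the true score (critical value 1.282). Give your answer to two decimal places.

[32.58, 45.42]

Full-length reliability (Spearman-Brown) = 2(0.55)/(1+0.55) ≈ 0.710
The standard error of measurement is 9.300*√(1 − 0.710) ≈ 9.300*0.539 ≈ 5.011.
1.282 * SEM ≈ 6.424
CI = 39 ± 6.424 → [32.576, 45.424]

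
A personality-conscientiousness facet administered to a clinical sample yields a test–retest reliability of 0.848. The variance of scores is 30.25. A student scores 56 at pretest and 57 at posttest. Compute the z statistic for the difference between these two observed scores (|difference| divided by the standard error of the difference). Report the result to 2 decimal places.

0.33

SD = √30.25 = 5.5000
SEM = 5.5000 × √(1 − 0.8480) = 5.5000 × √0.1520 ≈ 5.5000 × 0.3899 ≈ 2.1443
SE_diff = √2 × SEM ≈ 3.0325
z = |56 − 57| / 3.0325 = 1 / 3.0325 ≈ 0.3298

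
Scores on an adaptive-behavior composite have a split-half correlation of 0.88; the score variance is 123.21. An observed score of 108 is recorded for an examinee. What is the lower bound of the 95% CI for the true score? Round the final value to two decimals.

σ = 123.21^(1/2) = 11.100
Full-length reliability (Spearman-Brown) = 2(0.88)/(1+0.88) ≈ 0.936
SEM = 11.100*√(1 − 0.936) ≈ 2.804
Margin = 1.96 * 2.804 ≈ 5.497
Lower limit = 108 − 5.497 ≈ 102.503

102.50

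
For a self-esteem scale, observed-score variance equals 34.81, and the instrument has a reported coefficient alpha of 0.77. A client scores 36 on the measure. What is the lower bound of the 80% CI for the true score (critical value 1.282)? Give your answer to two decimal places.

32.37

SD = √34.81 = 5.90000
SEM = 5.90000 × √(1 − 0.77000) = 5.90000 × √0.23000 ≃ 5.90000 × 0.47958 ≃ 2.82954
Margin = 1.282 × 2.82954 ≃ 3.62747
Lower limit = 36 − 3.62747 ≃ 32.37253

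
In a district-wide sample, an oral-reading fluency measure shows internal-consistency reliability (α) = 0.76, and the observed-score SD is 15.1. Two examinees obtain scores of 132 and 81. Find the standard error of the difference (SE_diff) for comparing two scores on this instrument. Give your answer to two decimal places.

SEM = 15.100 · √(1 − 0.760) = 15.100 · √0.240 ≈ 15.100 · 0.490 ≈ 7.397
Standard error of the difference = 7.397·√2 ≈ 10.462

10.46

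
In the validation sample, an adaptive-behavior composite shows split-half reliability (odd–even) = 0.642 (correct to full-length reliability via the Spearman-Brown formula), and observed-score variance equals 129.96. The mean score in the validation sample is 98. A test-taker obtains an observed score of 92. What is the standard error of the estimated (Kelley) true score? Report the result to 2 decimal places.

SD = √129.96 ≈ 11.4000
r_full = 2·0.642 / (1 + 0.642) ≈ 0.7820
SE_est = SD × √(r(1 − r)) = 11.4000 × √0.1705 ≈ 11.4000 × 0.4129 ≈ 4.7071

4.71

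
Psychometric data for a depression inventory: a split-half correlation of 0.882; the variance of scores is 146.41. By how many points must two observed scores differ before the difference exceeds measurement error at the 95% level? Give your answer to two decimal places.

8.40

σ = 146.41^(1/2) = 12.1000
r_full = 2·0.882 / (1 + 0.882) ≈ 0.9373
SEM = 12.1000 * √(1 − 0.9373) = 12.1000 * √0.0627 ≈ 12.1000 * 0.2504 ≈ 3.0298
SE_diff = √2 * SEM ≈ 4.2848
Minimum reliable difference = 1.96 * SE_diff ≈ 1.96 * 4.2848 ≈ 8.3982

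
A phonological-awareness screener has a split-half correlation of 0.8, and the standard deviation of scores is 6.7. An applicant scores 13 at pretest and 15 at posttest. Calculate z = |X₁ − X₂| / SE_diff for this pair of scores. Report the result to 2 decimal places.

Spearman-Brown: r = 2(0.8) / (1 + 0.8) = 1.60000 / 1.80000 ≈ 0.88889
SEM = 6.70000×√(1 − 0.88889) ≈ 2.23333
SE_diff = √2 × SEM ≈ 3.15841
z = |13 − 15| / 3.15841 = 2 / 3.15841 ≈ 0.63323

0.63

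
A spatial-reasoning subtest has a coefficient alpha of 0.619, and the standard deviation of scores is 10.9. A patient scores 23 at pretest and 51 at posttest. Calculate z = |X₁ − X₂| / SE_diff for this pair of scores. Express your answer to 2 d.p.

2.94

SEM = 10.9000 × √(1 − 0.6190) = 10.9000 × √0.3810 ≈ 10.9000 × 0.6173 ≈ 6.7280
SE_diff = √2 × SEM ≈ 9.5149
z = |23 − 51| / 9.5149 = 28 / 9.5149 ≈ 2.9428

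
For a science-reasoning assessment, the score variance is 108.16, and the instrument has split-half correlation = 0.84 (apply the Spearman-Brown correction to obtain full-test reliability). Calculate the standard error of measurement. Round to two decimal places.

3.07

SD = √108.16 = 10.400
Full-length reliability (Spearman-Brown) = 2(0.84)/(1+0.84) ≈ 0.913
SEM = 10.400*√(1 − 0.913) ≈ 3.067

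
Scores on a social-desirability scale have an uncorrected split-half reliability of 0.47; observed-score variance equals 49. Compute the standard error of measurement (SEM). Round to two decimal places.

4.20

SD = √49 ≃ 7.000
r_full = 2·0.47 / (1 + 0.47) ≃ 0.639
SEM = 7.000 * √(1 − 0.639) = 7.000 * √0.361 ≃ 7.000 * 0.600 ≃ 4.203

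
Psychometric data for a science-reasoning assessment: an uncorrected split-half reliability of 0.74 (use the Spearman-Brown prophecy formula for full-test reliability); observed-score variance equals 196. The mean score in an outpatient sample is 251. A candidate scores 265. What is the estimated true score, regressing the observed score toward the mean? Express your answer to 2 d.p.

r_full = 2·0.74 / (1 + 0.74) ≃ 0.8506
T̂ = r·X + (1 − r)·M = 0.8506×265 + 0.1494×251 ≃ 225.4023 + 37.5057 ≃ 262.9080

262.91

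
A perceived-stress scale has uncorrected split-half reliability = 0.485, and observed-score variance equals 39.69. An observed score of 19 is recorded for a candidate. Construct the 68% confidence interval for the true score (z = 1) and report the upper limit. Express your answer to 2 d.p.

22.71

σ = 39.69^(1/2) = 6.300
r_full = 2·0.485 / (1 + 0.485) ≃ 0.653
The standard error of measurement is 6.300×√(1 − 0.653) ≃ 6.300×0.589 ≃ 3.710.
1 × SEM ≃ 3.710
Upper bound: 19 + 3.710 = 22.710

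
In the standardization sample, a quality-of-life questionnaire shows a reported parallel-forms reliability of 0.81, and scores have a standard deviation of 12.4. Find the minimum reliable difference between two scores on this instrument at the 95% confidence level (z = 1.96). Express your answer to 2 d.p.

14.98

The standard error of measurement is 12.4000·√(1 − 0.8100) ≈ 12.4000·0.4359 ≈ 5.4050.
SE_diff = √2 · SEM ≈ 7.6439
Smallest detectable difference = 1.96·7.6439 ≈ 14.9820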